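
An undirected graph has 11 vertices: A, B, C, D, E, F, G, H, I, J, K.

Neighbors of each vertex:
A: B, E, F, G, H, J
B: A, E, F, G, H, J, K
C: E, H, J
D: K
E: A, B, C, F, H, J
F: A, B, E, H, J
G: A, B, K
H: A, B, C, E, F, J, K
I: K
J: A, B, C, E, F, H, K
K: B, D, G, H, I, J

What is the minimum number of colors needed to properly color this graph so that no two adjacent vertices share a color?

A, B, E, F, H, J are pairwise adjacent (a clique of size 6), so at least 6 colors are needed.
6 colors suffice: A=5, B=1, C=1, D=1, E=4, F=6, G=2, H=3, I=1, J=2, K=4. No two adjacent vertices share a color.

6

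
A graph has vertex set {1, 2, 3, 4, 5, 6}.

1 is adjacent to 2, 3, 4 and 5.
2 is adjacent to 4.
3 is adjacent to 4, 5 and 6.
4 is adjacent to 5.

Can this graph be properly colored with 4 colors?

The chromatic number is 4. 1, 3, 4, 5 are pairwise adjacent (a clique of size 4), so at least 4 colors are needed.
4 colors suffice: 1=a, 2=b, 3=b, 4=c, 5=d, 6=a.
That is already a proper 4-coloring.

Yes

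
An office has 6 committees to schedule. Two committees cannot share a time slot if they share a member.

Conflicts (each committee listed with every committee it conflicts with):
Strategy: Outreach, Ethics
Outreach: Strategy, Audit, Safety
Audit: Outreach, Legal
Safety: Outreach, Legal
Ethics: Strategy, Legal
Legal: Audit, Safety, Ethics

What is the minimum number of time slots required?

The cycle Legal-Ethics-Strategy-Outreach-Audit-Legal has odd length 5, so it cannot be 2-colored; at least 3 time slots are needed.
Using 3 time slots: Strategy=2, Outreach=1, Audit=2, Safety=2, Ethics=3, Legal=1. Each listed conflict is separated.

3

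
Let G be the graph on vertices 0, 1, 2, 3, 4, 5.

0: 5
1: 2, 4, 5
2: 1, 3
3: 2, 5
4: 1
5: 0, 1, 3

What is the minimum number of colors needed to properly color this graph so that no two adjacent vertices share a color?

2

3 and 5 are adjacent, so at least 2 colors are needed.
2 colors suffice: color a → {2, 4, 5}; color b → {0, 1, 3}. Every edge joins two different colors.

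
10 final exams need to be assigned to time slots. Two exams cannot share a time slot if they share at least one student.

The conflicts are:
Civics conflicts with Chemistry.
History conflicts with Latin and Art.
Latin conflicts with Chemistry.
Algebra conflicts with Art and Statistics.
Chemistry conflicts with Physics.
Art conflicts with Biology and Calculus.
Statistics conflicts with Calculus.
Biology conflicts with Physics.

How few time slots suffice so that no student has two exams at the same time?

2

Latin and Chemistry conflict, so at least 2 time slots are needed.
Using 2 time slots: Civics=1, History=2, Latin=1, Algebra=2, Chemistry=2, Art=1, Statistics=1, Biology=2, Physics=1, Calculus=2. Each listed conflict is separated.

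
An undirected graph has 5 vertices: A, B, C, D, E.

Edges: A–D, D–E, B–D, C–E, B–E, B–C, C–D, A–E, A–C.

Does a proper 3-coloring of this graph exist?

No

A, C, D, E are pairwise adjacent (a clique of size 4), so at least 4 colors are needed.
So 3 colors are not enough.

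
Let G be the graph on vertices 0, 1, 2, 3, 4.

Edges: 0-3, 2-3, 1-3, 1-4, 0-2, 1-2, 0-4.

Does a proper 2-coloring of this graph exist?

0, 2, 3 are mutually adjacent, so at least 3 colors are needed.
So 2 colors are not enough.

No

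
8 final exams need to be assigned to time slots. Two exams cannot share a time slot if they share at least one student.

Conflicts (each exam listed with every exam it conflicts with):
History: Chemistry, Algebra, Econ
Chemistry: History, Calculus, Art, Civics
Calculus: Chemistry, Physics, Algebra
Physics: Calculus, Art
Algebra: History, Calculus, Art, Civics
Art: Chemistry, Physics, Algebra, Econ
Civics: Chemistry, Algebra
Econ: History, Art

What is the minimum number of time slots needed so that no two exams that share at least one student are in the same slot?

History and Chemistry conflict, so at least 2 time slots are needed.
2 time slots suffice: time slot 1 → {Chemistry, Physics, Algebra, Econ}; time slot 2 → {History, Calculus, Art, Civics}. No two conflicting exams share a time slot.

2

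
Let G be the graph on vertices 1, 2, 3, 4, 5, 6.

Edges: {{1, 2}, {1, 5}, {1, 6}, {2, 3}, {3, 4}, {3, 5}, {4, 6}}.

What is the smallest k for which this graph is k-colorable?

3

The cycle 3-2-1-6-4-3 has odd length 5, so it cannot be 2-colored; at least 3 colors are needed.
3 colors suffice: color a → {1, 3}; color b → {2, 4, 5}; color c → {6}. No two adjacent vertices share a color.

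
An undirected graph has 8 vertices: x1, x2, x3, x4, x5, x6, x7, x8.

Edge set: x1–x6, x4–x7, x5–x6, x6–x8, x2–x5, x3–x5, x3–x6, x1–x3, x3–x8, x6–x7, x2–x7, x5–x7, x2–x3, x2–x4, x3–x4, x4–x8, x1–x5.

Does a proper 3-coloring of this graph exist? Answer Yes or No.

No

x1, x3, x5, x6 are pairwise adjacent (a clique of size 4), so at least 4 colors are needed.
So 3 colors are not enough.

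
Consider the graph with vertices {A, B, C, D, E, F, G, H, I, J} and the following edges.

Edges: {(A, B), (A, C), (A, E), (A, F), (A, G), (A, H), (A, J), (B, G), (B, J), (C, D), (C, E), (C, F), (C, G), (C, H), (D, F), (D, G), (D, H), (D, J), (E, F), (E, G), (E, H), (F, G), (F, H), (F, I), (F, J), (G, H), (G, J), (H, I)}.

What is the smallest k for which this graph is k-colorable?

A, C, E, F, G, H form a clique, so at least 6 colors are needed.
6 colors suffice: color 1 → {B, F}; color 2 → {G, I}; color 3 → {H, J}; color 4 → {A, D}; color 5 → {C}; color 6 → {E}. No two adjacent vertices share a color.

6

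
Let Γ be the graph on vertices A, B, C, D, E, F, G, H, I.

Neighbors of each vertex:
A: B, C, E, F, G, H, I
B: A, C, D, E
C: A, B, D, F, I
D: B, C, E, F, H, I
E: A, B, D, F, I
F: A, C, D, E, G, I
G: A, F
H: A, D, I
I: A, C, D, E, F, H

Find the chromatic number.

4

C, D, F, I are pairwise adjacent (a clique of size 4), so at least 4 colors are needed.
4 colors suffice: color 1 → {A, D}; color 2 → {B, F, H}; color 3 → {G, I}; color 4 → {C, E}. Every edge joins two different colors.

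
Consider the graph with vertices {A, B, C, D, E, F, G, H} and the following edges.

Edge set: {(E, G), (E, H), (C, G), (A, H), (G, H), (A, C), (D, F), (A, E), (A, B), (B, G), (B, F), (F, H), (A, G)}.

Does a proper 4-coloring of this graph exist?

Yes

The chromatic number is 4. A, E, G, H are mutually adjacent (a clique of size 4), so at least 4 colors are needed.
One proper 4-coloring: A=blue, B=green, C=green, D=blue, E=yellow, F=red, G=red, H=green.
That is already a proper 4-coloring.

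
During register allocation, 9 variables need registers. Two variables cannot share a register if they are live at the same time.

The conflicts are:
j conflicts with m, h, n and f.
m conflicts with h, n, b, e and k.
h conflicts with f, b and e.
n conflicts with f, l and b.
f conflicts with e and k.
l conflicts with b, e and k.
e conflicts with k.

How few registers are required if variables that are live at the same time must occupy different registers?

h, f, e all conflict with each other, so at least 3 registers are needed.
3 registers suffice: j=2, m=1, h=3, n=3, f=1, l=1, b=2, e=2, k=3. Each listed conflict is separated.

3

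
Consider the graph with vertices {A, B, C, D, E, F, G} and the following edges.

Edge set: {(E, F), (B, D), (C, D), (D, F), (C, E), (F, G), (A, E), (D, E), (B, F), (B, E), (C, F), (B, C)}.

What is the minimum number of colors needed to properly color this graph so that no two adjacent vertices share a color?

B, C, D, E, F form a clique, so at least 5 colors are needed.
A valid assignment using 5 colors: A=2, B=3, C=5, D=4, E=1, F=2, G=1. Every edge joins two different colors.

5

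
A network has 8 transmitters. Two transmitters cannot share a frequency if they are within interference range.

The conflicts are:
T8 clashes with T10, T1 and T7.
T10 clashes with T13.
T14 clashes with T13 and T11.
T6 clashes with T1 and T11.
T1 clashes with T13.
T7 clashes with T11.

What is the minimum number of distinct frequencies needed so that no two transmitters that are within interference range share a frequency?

3

The cycle T11-T7-T8-T1-T6-T11 has odd length 5, so it cannot be 2-colored; at least 3 frequencies are needed.
A valid assignment using 3 frequencies: T8=1, T10=2, T14=2, T6=3, T1=2, T7=2, T13=1, T11=1. No two conflicting transmitters share a frequency.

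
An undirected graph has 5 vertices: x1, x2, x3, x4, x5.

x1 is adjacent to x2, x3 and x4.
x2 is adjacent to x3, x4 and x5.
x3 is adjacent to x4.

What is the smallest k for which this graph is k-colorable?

4

x1, x2, x3, x4 form a clique, so at least 4 colors are needed.
4 colors suffice: x1=4, x2=1, x3=3, x4=2, x5=2. No two adjacent vertices share a color.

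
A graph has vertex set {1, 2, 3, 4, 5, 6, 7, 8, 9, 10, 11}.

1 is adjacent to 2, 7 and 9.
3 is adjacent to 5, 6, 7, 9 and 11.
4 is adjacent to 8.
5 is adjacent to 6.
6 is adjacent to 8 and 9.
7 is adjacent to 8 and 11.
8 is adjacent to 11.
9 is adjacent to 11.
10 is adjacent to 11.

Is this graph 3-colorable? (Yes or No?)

Yes

The chromatic number is 3. 3, 5, 6 are mutually adjacent, so at least 3 colors are needed.
3 colors suffice: color red → {1, 3, 8, 10}; color blue → {2, 4, 6, 11}; color green → {5, 7, 9}.
That is already a proper 3-coloring.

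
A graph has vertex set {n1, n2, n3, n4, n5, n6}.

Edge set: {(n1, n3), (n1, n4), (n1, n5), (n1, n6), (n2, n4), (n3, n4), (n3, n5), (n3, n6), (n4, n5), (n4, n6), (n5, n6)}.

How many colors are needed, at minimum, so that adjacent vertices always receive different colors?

5

n1, n3, n4, n5, n6 are pairwise adjacent (a clique of size 5), so at least 5 colors are needed.
5 colors suffice: color 1 → {n4}; color 2 → {n2, n6}; color 3 → {n3}; color 4 → {n1}; color 5 → {n5}. No two adjacent vertices share a color.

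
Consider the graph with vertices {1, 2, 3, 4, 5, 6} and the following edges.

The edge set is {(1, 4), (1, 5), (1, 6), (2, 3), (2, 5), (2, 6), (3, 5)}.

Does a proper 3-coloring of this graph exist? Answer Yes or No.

The chromatic number is 3. 2, 3, 5 are mutually adjacent, so at least 3 colors are needed.
One proper 3-coloring: 1=b, 2=b, 3=c, 4=a, 5=a, 6=a.
That is already a proper 3-coloring.

Yes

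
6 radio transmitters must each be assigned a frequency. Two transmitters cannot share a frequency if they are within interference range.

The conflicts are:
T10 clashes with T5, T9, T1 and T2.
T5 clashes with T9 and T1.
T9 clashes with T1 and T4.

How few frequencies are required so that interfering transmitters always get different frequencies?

T10, T5, T9, T1 all conflict with each other, so at least 4 frequencies are needed.
A valid assignment using 4 frequencies: T10=2, T5=3, T9=1, T1=4, T2=1, T4=2. No two conflicting transmitters share a frequency.

4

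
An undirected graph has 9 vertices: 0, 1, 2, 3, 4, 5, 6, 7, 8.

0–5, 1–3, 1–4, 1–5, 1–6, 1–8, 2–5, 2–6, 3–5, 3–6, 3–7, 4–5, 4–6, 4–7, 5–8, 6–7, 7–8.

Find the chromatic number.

1, 3, 5 form a triangle, so at least 3 colors are needed.
A valid assignment using 3 colors: 0=b, 1=b, 2=b, 3=c, 4=c, 5=a, 6=a, 7=b, 8=c. Every edge joins two different colors.

3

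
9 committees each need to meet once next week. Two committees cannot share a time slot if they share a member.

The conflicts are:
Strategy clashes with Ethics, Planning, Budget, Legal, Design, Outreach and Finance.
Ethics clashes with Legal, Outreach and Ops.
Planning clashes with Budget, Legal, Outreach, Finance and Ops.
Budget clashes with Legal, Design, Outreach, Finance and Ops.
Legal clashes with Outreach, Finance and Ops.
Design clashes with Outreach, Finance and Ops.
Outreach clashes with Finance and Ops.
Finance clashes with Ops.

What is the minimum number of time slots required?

Strategy, Planning, Budget, Legal, Outreach, Finance pairwise conflict, so at least 6 time slots are needed.
Using 6 time slots: Strategy=2, Ethics=3, Planning=6, Budget=3, Legal=4, Design=4, Outreach=1, Finance=5, Ops=2. Every pair that conflicts lands in different time slots.

6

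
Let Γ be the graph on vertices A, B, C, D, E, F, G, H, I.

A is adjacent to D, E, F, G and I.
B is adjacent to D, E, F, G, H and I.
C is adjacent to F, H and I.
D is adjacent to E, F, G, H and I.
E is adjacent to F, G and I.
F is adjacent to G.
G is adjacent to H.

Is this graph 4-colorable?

No

A, D, E, F, G form a clique, so at least 5 colors are needed.
So 4 colors are not enough.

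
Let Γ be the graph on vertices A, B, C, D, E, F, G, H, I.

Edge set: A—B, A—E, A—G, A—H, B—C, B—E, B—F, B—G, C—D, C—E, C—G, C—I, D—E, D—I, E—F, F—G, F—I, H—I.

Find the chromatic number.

3

A, B, G are mutually adjacent, so at least 3 colors are needed.
3 colors suffice: color 1 → {E, G, I}; color 2 → {B, D, H}; color 3 → {A, C, F}. Every edge joins two different colors.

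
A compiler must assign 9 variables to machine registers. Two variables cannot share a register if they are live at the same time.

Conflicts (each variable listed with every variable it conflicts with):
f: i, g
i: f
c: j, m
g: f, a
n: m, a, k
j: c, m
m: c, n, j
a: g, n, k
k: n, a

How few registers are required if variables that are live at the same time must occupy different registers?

n, a, k pairwise conflict, so at least 3 registers are needed.
Using 3 registers: f=1, i=2, c=2, g=2, n=2, j=3, m=1, a=1, k=3. Each listed conflict is separated.

3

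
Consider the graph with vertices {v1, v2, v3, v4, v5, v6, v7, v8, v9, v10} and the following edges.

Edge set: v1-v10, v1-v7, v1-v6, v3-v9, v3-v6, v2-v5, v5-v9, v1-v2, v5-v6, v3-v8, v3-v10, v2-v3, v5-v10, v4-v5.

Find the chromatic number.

2

v1 and v7 are adjacent, so at least 2 colors are needed.
One proper 2-coloring: v1=R, v2=B, v3=R, v4=B, v5=R, v6=B, v7=B, v8=B, v9=B, v10=B. Each edge has distinct colors on its endpoints.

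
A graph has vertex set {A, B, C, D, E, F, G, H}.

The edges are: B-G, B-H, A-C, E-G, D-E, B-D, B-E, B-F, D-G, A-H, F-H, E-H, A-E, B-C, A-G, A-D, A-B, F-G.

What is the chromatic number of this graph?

A, B, D, E, G are mutually adjacent (a clique of size 5), so at least 5 colors are needed.
5 colors suffice: A=2, B=1, C=3, D=5, E=3, F=2, G=4, H=4. Every edge joins two different colors.

5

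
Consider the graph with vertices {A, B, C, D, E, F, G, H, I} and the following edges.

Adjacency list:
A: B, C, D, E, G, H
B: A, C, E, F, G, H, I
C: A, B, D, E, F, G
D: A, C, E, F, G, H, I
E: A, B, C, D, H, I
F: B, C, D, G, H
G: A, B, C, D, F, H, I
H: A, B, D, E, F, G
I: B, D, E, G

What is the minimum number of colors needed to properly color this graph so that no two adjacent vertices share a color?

A, D, E, H are mutually adjacent (a clique of size 4), so at least 4 colors are needed.
4 colors suffice: A=yellow, B=red, C=green, D=red, E=blue, F=yellow, G=blue, H=green, I=green. Each edge has distinct colors on its endpoints.

4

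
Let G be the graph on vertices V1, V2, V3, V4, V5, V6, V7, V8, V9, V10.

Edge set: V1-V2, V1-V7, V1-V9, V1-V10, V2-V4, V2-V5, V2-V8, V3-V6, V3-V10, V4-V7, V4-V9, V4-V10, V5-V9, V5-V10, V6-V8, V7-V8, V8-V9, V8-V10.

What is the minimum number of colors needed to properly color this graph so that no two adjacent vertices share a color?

2

V8 and V9 are adjacent, so at least 2 colors are needed.
One proper 2-coloring: V1=2, V2=1, V3=2, V4=2, V5=2, V6=1, V7=1, V8=2, V9=1, V10=1. Every edge joins two different colors.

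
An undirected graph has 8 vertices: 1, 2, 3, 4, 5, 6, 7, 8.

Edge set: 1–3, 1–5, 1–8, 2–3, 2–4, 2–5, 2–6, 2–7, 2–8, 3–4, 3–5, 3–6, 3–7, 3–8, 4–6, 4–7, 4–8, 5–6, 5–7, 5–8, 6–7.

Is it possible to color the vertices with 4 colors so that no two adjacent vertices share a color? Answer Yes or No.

2, 3, 4, 6, 7 are pairwise adjacent (a clique of size 5), so at least 5 colors are needed.
So 4 colors are not enough.

No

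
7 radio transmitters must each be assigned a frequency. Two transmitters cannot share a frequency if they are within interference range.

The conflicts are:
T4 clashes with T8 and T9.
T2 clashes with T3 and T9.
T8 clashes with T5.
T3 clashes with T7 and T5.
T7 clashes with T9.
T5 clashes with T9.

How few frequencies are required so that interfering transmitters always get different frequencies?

2

T3 and T5 conflict, so at least 2 frequencies are needed.
A valid assignment using 2 frequencies: T4=2, T2=2, T8=1, T3=1, T7=2, T5=2, T9=1. Every pair that conflicts lands in different frequencies.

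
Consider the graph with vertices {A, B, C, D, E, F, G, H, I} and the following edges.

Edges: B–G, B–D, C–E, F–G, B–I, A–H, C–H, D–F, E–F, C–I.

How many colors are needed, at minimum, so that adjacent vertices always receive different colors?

2

D and F are adjacent, so at least 2 colors are needed.
A valid assignment using 2 colors: A=1, B=1, C=1, D=2, E=2, F=1, G=2, H=2, I=2. No two adjacent vertices share a color.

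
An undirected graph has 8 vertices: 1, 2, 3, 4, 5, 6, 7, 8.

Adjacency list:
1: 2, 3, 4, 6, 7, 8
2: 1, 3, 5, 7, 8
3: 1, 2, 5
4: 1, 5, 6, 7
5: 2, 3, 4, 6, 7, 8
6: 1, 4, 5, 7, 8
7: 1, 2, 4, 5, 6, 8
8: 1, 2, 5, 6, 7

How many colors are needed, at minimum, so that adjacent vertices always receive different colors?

2, 5, 7, 8 are pairwise adjacent (a clique of size 4), so at least 4 colors are needed.
A valid assignment using 4 colors: 1=blue, 2=green, 3=red, 4=yellow, 5=blue, 6=green, 7=red, 8=yellow. No two adjacent vertices share a color.

4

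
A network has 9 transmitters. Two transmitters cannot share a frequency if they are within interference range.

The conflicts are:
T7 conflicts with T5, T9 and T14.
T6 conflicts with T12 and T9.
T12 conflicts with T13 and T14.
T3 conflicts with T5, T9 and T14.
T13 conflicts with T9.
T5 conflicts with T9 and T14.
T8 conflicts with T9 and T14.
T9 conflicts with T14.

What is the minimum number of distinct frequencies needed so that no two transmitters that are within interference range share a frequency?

T3, T5, T9, T14 are mutually in conflict, so at least 4 frequencies are needed.
Using 4 frequencies: T7=4, T6=2, T12=1, T3=4, T13=2, T5=3, T8=3, T9=1, T14=2. Every pair that conflicts lands in different frequencies.

4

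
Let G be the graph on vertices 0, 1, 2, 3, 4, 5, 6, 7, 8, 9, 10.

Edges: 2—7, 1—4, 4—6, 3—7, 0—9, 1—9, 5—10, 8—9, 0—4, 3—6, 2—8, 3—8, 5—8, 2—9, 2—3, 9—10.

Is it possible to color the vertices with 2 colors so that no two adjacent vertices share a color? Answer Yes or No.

No

2, 8, 9 are mutually adjacent, so at least 3 colors are needed.
So 2 colors are not enough.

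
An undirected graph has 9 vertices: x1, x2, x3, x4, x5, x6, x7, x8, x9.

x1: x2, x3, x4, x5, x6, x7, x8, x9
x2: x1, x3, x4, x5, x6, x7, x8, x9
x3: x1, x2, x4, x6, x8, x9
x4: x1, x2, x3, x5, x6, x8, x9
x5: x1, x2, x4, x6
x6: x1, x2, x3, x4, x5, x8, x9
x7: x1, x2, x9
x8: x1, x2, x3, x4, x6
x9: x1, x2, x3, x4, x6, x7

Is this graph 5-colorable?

No

x1, x2, x3, x4, x6, x8 are mutually adjacent (a clique of size 6), so at least 6 colors are needed.
So 5 colors are not enough.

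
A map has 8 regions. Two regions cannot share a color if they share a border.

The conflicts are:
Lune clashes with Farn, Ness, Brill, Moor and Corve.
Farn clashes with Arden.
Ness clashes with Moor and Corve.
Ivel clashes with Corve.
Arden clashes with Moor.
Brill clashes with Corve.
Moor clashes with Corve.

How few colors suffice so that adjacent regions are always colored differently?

4

Lune, Ness, Moor, Corve all conflict with each other, so at least 4 colors are needed.
A valid assignment using 4 colors: Lune=2, Farn=1, Ness=4, Ivel=2, Arden=2, Brill=3, Moor=3, Corve=1. Every pair that conflicts lands in different colors.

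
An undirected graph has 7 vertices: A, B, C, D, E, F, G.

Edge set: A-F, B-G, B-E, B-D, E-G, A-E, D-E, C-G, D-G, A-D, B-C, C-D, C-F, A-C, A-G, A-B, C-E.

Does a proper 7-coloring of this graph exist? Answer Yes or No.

The chromatic number is 6. A, B, C, D, E, G are mutually adjacent (a clique of size 6), so at least 6 colors are needed.
One proper 6-coloring: A=1, B=3, C=2, D=5, E=4, F=3, G=6.
Since 7 ≥ 6, a proper 7-coloring certainly exists.

Yes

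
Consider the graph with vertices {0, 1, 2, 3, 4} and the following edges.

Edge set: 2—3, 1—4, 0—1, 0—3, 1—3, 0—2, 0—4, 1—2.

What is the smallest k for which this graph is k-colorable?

4

0, 1, 2, 3 form a clique, so at least 4 colors are needed.
4 colors suffice: 0=blue, 1=red, 2=yellow, 3=green, 4=green. Each edge has distinct colors on its endpoints.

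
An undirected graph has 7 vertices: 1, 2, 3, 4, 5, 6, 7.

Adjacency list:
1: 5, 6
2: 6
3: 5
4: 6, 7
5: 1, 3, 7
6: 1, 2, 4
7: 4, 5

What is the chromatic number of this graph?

The cycle 7-4-6-1-5-7 has odd length 5, so it cannot be 2-colored; at least 3 colors are needed.
3 colors suffice: color red → {5, 6}; color blue → {1, 2, 3, 7}; color green → {4}. No two adjacent vertices share a color.

3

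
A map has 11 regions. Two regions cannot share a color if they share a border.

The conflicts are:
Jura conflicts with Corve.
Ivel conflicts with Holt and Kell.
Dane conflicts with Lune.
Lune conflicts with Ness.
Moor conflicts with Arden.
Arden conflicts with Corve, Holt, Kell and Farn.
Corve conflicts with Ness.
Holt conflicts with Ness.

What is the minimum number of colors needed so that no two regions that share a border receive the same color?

2

Moor and Arden conflict, so at least 2 colors are needed.
2 colors suffice: color 1 → {Jura, Ivel, Dane, Arden, Ness}; color 2 → {Lune, Moor, Corve, Holt, Kell, Farn}. Every pair that conflicts lands in different colors.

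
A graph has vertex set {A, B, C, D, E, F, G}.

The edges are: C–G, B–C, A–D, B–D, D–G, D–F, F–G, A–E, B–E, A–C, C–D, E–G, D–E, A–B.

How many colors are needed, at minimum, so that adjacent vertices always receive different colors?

A, B, C, D are pairwise adjacent (a clique of size 4), so at least 4 colors are needed.
4 colors suffice: color 1 → {D}; color 2 → {A, G}; color 3 → {C, E, F}; color 4 → {B}. No two adjacent vertices share a color.

4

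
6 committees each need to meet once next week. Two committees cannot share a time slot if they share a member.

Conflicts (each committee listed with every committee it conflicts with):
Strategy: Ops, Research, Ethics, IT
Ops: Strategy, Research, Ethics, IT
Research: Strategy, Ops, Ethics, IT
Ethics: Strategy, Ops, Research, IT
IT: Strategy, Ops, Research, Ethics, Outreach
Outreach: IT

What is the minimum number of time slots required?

5

Strategy, Ops, Research, Ethics, IT are mutually in conflict, so at least 5 time slots are needed.
5 time slots suffice: time slot 1 → {IT}; time slot 2 → {Research, Outreach}; time slot 3 → {Ethics}; time slot 4 → {Strategy}; time slot 5 → {Ops}. Each listed conflict is separated.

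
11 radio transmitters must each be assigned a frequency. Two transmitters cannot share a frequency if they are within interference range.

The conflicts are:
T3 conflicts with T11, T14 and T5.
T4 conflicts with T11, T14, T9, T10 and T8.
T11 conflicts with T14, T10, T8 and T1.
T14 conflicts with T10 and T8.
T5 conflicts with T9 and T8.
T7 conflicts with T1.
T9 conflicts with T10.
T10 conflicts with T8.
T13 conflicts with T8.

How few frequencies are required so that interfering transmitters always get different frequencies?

T4, T11, T14, T10, T8 are mutually in conflict, so at least 5 frequencies are needed.
5 frequencies suffice: frequency 1 → {T11, T7, T9, T13}; frequency 2 → {T3, T8, T1}; frequency 3 → {T5, T10}; frequency 4 → {T4}; frequency 5 → {T14}. No two conflicting transmitters share a frequency.

5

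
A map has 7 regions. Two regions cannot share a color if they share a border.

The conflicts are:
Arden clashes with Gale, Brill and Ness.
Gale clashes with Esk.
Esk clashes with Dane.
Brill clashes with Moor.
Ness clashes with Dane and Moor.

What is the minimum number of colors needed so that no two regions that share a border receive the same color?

The cycle Dane-Esk-Gale-Arden-Ness-Dane has odd length 5, so it cannot be 2-colored; at least 3 colors are needed.
One proper 3-coloring: Arden=2, Gale=1, Esk=3, Brill=1, Ness=1, Dane=2, Moor=2. Each listed conflict is separated.

3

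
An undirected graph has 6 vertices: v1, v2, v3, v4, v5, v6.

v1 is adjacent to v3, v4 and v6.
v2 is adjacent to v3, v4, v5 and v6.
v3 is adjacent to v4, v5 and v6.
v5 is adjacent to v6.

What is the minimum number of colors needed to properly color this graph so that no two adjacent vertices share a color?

v2, v3, v5, v6 are pairwise adjacent (a clique of size 4), so at least 4 colors are needed.
4 colors suffice: color 1 → {v3}; color 2 → {v4, v6}; color 3 → {v1, v2}; color 4 → {v5}. No two adjacent vertices share a color.

4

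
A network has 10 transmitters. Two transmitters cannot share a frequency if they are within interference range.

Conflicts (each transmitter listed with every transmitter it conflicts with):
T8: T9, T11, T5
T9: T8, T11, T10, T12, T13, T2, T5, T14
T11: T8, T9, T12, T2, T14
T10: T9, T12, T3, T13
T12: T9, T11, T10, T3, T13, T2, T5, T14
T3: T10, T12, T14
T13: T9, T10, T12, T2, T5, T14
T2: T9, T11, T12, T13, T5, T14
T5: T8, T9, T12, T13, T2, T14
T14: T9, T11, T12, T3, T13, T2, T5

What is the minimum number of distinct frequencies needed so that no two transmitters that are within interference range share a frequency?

T9, T12, T13, T2, T5, T14 all conflict with each other, so at least 6 frequencies are needed.
6 frequencies suffice: frequency 1 → {T8, T12}; frequency 2 → {T9, T3}; frequency 3 → {T10, T14}; frequency 4 → {T11, T13}; frequency 5 → {T5}; frequency 6 → {T2}. No two conflicting transmitters share a frequency.

6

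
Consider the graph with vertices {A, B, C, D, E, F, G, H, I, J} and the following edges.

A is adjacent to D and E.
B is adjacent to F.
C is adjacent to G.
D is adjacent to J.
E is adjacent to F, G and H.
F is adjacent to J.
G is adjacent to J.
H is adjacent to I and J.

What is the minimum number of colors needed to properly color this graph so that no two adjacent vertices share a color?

The cycle D-J-H-E-A-D has odd length 5, so it cannot be 2-colored; at least 3 colors are needed.
A valid assignment using 3 colors: A=green, B=red, C=red, D=blue, E=red, F=blue, G=blue, H=blue, I=red, J=red. No two adjacent vertices share a color.

3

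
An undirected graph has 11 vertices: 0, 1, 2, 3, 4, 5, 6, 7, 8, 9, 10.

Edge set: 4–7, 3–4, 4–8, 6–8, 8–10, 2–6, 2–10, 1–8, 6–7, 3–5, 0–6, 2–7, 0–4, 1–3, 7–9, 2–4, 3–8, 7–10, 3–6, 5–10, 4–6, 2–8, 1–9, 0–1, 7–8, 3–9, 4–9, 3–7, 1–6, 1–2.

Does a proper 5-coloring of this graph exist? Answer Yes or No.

The chromatic number is 5. 3, 4, 6, 7, 8 form a clique, so at least 5 colors are needed.
One proper 5-coloring: 0=a, 1=b, 2=a, 3=a, 4=b, 5=c, 6=c, 7=e, 8=d, 9=c, 10=b.
That is already a proper 5-coloring.

Yes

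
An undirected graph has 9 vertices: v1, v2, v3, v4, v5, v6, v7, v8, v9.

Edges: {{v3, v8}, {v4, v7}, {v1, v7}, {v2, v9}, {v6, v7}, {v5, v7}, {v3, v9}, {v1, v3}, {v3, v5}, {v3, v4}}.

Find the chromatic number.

v3 and v8 are adjacent, so at least 2 colors are needed.
2 colors suffice: v1=blue, v2=red, v3=red, v4=blue, v5=blue, v6=blue, v7=red, v8=blue, v9=blue. Each edge has distinct colors on its endpoints.

2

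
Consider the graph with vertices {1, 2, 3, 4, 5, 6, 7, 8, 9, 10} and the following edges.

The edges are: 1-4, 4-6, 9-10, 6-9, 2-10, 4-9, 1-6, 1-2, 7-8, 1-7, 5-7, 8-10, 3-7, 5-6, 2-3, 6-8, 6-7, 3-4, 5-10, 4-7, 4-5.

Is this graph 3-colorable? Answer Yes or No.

4, 5, 6, 7 are pairwise adjacent (a clique of size 4), so at least 4 colors are needed.
So 3 colors are not enough.

No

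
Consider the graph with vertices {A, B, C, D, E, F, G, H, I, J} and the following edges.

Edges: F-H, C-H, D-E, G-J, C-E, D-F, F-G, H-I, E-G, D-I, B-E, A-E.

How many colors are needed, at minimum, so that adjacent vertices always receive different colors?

The cycle E-C-H-F-G-E has odd length 5, so it cannot be 2-colored; at least 3 colors are needed.
A valid assignment using 3 colors: A=2, B=2, C=2, D=2, E=1, F=3, G=2, H=1, I=3, J=1. No two adjacent vertices share a color.

3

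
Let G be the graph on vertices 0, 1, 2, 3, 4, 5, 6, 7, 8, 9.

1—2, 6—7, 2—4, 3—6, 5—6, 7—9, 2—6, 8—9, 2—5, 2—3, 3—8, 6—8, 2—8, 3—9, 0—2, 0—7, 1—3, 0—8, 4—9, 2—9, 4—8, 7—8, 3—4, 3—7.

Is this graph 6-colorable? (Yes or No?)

The chromatic number is 5. 2, 3, 4, 8, 9 are pairwise adjacent (a clique of size 5), so at least 5 colors are needed.
One proper 5-coloring: 0=blue, 1=green, 2=red, 3=blue, 4=purple, 5=blue, 6=yellow, 7=red, 8=green, 9=yellow.
Since 6 ≥ 5, a proper 6-coloring certainly exists.

Yes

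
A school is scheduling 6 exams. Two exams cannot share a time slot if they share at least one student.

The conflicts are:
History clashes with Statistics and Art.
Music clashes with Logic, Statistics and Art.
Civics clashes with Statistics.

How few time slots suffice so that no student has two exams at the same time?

2

Music and Logic conflict, so at least 2 time slots are needed.
2 time slots suffice: time slot 1 → {Logic, Statistics, Art}; time slot 2 → {History, Music, Civics}. No two conflicting exams share a time slot.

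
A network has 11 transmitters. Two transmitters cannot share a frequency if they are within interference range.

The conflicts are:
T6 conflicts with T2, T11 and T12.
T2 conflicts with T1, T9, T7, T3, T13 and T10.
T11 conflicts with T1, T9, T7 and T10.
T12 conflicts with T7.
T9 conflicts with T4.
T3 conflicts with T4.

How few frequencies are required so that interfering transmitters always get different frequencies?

T6 and T2 conflict, so at least 2 frequencies are needed.
Using 2 frequencies: T6=2, T2=1, T11=1, T12=1, T1=2, T9=2, T7=2, T3=2, T4=1, T13=2, T10=2. No two conflicting transmitters share a frequency.

2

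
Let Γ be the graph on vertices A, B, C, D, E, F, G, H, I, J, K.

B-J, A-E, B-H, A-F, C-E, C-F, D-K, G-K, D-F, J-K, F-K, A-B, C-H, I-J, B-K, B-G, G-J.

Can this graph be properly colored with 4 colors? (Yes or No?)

The chromatic number is 4. B, G, J, K are mutually adjacent (a clique of size 4), so at least 4 colors are needed.
A valid assignment using 4 colors: A=2, B=1, C=2, D=3, E=1, F=1, G=4, H=3, I=1, J=3, K=2.
That is already a proper 4-coloring.

Yes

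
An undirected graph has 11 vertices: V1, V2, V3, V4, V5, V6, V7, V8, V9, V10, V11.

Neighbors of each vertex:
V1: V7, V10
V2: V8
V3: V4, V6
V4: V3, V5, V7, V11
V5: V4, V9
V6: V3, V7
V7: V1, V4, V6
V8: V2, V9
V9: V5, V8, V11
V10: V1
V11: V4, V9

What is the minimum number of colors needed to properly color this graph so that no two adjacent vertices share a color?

V3 and V6 are adjacent, so at least 2 colors are needed.
2 colors suffice: V1=1, V2=1, V3=2, V4=1, V5=2, V6=1, V7=2, V8=2, V9=1, V10=2, V11=2. Every edge joins two different colors.

2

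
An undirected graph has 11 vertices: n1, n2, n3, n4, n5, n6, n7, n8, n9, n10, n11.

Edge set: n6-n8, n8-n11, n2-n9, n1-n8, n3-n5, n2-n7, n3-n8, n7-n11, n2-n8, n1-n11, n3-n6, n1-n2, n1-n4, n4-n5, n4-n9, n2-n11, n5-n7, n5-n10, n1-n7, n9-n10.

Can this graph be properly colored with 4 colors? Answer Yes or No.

The chromatic number is 4. n1, n2, n7, n11 are pairwise adjacent (a clique of size 4), so at least 4 colors are needed.
4 colors suffice: color 1 → {n2, n5, n6}; color 2 → {n4, n7, n8, n10}; color 3 → {n1, n3, n9}; color 4 → {n11}.
That is already a proper 4-coloring.

Yes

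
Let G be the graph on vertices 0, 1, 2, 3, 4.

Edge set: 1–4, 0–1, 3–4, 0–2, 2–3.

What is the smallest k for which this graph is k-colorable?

3

The cycle 3-4-1-0-2-3 has odd length 5, so it cannot be 2-colored; at least 3 colors are needed.
3 colors suffice: 0=b, 1=a, 2=a, 3=c, 4=b. No two adjacent vertices share a color.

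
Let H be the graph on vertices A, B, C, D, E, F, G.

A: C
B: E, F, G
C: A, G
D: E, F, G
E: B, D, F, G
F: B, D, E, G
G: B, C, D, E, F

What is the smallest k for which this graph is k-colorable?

D, E, F, G are pairwise adjacent (a clique of size 4), so at least 4 colors are needed.
4 colors suffice: color 1 → {A, G}; color 2 → {C, F}; color 3 → {E}; color 4 → {B, D}. Each edge has distinct colors on its endpoints.

4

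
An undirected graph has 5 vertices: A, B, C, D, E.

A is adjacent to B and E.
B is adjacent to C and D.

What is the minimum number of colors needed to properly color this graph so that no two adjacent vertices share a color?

2

A and E are adjacent, so at least 2 colors are needed.
One proper 2-coloring: A=2, B=1, C=2, D=2, E=1. Every edge joins two different colors.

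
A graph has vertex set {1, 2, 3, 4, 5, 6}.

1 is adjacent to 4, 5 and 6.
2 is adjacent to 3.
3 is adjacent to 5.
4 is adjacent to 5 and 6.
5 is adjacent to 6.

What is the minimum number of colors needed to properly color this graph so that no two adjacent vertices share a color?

1, 4, 5, 6 form a clique, so at least 4 colors are needed.
A valid assignment using 4 colors: 1=green, 2=red, 3=blue, 4=blue, 5=red, 6=yellow. Each edge has distinct colors on its endpoints.

4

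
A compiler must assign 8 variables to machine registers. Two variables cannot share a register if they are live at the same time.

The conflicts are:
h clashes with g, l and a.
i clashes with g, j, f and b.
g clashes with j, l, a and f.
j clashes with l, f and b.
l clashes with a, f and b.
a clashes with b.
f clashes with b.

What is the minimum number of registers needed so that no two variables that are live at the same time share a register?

4

g, j, l, f pairwise conflict, so at least 4 registers are needed.
4 registers suffice: register 1 → {i, l}; register 2 → {g, b}; register 3 → {a, f}; register 4 → {h, j}. Each listed conflict is separated.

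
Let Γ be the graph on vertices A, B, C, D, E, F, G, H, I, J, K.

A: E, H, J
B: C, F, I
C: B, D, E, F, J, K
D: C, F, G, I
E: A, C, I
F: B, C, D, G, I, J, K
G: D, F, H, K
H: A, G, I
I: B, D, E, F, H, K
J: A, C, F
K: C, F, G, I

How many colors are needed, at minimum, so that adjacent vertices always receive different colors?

3

F, I, K are pairwise adjacent, so at least 3 colors are needed.
One proper 3-coloring: A=2, B=3, C=2, D=3, E=1, F=1, G=2, H=1, I=2, J=3, K=3. Every edge joins two different colors.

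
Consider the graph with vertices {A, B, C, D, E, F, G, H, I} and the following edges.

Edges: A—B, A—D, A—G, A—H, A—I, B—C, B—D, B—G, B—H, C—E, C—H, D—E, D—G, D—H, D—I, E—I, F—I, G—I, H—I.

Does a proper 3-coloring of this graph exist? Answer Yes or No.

A, D, G, I form a clique, so at least 4 colors are needed.
So 3 colors are not enough.

No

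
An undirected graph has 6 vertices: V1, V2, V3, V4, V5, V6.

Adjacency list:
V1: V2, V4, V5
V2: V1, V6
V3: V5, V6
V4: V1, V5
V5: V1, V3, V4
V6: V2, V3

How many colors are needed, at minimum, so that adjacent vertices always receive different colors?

3

V1, V4, V5 are mutually adjacent, so at least 3 colors are needed.
3 colors suffice: color 1 → {V5, V6}; color 2 → {V1, V3}; color 3 → {V2, V4}. Every edge joins two different colors.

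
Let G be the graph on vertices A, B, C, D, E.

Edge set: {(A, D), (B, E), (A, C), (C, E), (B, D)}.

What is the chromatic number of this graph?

3

The cycle A-D-B-E-C-A has odd length 5, so it cannot be 2-colored; at least 3 colors are needed.
3 colors suffice: color 1 → {A, B}; color 2 → {C, D}; color 3 → {E}. Each edge has distinct colors on its endpoints.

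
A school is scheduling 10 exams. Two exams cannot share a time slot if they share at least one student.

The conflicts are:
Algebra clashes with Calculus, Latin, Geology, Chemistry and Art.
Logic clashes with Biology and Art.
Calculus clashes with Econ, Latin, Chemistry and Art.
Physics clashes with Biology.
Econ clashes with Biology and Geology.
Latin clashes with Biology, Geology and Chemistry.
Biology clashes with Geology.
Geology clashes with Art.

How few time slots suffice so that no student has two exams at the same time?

4

Algebra, Calculus, Latin, Chemistry are mutually in conflict, so at least 4 time slots are needed.
4 time slots suffice: Algebra=1, Logic=2, Calculus=2, Physics=2, Econ=3, Latin=3, Biology=1, Geology=2, Chemistry=4, Art=3. Each listed conflict is separated.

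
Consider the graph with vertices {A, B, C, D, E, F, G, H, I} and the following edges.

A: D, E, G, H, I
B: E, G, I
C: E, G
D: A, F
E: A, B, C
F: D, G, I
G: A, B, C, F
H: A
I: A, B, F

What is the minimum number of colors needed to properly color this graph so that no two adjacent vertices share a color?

B and I are adjacent, so at least 2 colors are needed.
2 colors suffice: A=1, B=1, C=1, D=2, E=2, F=1, G=2, H=2, I=2. No two adjacent vertices share a color.

2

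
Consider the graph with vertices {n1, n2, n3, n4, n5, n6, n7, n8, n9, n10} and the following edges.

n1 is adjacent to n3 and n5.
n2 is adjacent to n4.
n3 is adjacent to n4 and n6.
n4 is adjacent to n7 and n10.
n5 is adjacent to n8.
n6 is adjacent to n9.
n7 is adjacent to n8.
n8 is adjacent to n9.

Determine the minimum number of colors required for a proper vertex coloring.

n4 and n10 are adjacent, so at least 2 colors are needed.
2 colors suffice: n1=R, n2=B, n3=B, n4=R, n5=B, n6=R, n7=B, n8=R, n9=B, n10=B. No two adjacent vertices share a color.

2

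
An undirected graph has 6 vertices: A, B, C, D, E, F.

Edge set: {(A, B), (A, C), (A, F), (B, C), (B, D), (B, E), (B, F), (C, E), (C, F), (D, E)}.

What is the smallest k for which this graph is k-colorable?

A, B, C, F are mutually adjacent (a clique of size 4), so at least 4 colors are needed.
4 colors suffice: color 1 → {B}; color 2 → {C, D}; color 3 → {E, F}; color 4 → {A}. Every edge joins two different colors.

4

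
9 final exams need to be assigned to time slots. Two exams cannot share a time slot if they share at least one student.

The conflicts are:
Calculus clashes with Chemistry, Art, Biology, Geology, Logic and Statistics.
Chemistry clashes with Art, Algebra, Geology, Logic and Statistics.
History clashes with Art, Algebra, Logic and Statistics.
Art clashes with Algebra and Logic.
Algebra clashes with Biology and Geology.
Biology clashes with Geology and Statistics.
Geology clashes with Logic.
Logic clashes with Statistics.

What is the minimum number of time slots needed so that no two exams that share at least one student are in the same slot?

4

Calculus, Chemistry, Logic, Statistics pairwise conflict, so at least 4 time slots are needed.
4 time slots suffice: time slot 1 → {Chemistry, History, Biology}; time slot 2 → {Algebra, Logic}; time slot 3 → {Calculus}; time slot 4 → {Art, Geology, Statistics}. No two conflicting exams share a time slot.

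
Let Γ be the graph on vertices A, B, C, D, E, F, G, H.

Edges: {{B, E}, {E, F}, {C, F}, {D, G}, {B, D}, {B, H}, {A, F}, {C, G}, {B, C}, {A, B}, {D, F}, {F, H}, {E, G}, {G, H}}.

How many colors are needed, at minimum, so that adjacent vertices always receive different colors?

B and D are adjacent, so at least 2 colors are needed.
2 colors suffice: color red → {B, F, G}; color blue → {A, C, D, E, H}. Every edge joins two different colors.

2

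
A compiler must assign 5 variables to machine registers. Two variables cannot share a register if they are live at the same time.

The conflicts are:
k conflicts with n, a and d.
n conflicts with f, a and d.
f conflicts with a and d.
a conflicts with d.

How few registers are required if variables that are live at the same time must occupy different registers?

4

k, n, a, d all conflict with each other, so at least 4 registers are needed.
4 registers suffice: k=4, n=3, f=4, a=1, d=2. No two conflicting variables share a register.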